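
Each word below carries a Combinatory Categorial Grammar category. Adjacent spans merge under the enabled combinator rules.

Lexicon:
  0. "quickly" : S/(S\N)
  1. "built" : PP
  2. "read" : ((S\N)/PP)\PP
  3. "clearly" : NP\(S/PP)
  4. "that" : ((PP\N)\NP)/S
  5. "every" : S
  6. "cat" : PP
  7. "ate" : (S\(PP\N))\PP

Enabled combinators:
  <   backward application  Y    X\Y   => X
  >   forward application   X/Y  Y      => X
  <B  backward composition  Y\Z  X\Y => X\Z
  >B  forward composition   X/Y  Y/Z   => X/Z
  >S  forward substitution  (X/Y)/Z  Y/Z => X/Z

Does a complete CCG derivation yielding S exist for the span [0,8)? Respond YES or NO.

[0,8] S   <
  [0,6] PP\N   <
    [0,4] NP   <
      [0,3] S/PP   >B
        [0,1] "quickly" : S/(S\N)
        [1,3] (S\N)/PP   <
          [1,2] "built" : PP
          [2,3] "read" : ((S\N)/PP)\PP
      [3,4] "clearly" : NP\(S/PP)
    [4,6] (PP\N)\NP   >
      [4,5] "that" : ((PP\N)\NP)/S
      [5,6] "every" : S
  [6,8] S\(PP\N)   <
    [6,7] "cat" : PP
    [7,8] "ate" : (S\(PP\N))\PP

YES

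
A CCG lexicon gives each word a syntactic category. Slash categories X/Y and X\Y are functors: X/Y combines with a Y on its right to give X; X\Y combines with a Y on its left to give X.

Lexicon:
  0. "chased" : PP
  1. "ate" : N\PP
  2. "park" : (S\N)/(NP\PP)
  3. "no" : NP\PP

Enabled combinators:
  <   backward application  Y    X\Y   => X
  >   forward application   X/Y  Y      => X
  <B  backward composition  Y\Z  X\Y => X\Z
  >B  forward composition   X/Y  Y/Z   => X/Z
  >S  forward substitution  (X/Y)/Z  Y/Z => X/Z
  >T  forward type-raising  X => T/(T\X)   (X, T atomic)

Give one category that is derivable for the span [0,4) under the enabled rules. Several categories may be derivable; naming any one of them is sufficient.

[0,4] S   <
  [0,2] N   >
    [0,1] N/(N\PP)   >T
      [0,1] "chased" : PP
    [1,2] "ate" : N\PP
  [2,4] S\N   >
    [2,3] "park" : (S\N)/(NP\PP)
    [3,4] "no" : NP\PP

S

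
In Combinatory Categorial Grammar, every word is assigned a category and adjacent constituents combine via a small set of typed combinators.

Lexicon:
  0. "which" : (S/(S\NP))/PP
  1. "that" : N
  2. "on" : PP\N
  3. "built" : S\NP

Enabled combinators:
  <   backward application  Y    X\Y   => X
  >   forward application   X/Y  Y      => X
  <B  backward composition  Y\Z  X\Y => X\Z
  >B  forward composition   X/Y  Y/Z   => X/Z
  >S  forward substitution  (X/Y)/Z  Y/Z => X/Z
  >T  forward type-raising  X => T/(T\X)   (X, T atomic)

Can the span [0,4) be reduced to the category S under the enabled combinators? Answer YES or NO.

[0,4] S   >
  [0,3] S/(S\NP)   >
    [0,1] "which" : (S/(S\NP))/PP
    [1,3] PP   <
      [1,2] "that" : N
      [2,3] "on" : PP\N
  [3,4] "built" : S\NP

YES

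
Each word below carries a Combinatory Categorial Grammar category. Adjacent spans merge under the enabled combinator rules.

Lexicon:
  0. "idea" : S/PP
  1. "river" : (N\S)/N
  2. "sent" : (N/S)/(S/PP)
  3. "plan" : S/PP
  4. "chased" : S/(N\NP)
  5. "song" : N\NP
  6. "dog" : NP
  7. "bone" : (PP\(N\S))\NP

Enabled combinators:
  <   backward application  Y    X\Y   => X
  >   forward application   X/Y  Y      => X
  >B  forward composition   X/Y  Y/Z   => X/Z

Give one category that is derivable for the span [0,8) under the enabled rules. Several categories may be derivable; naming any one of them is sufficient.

[0,8] S   >
  [0,1] "idea" : S/PP
  [1,8] PP   <
    [1,6] N\S   >
      [1,2] "river" : (N\S)/N
      [2,6] N   >
        [2,4] N/S   >
          [2,3] "sent" : (N/S)/(S/PP)
          [3,4] "plan" : S/PP
        [4,6] S   >
          [4,5] "chased" : S/(N\NP)
          [5,6] "song" : N\NP
    [6,8] PP\(N\S)   <
      [6,7] "dog" : NP
      [7,8] "bone" : (PP\(N\S))\NP

S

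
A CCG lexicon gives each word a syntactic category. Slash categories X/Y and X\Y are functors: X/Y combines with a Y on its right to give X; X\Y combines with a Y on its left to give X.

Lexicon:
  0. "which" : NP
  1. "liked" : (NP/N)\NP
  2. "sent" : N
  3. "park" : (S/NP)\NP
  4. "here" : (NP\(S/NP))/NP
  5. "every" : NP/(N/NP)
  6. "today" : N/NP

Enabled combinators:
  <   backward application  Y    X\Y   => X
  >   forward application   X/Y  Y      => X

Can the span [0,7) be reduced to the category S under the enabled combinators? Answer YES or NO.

NO

NP (NP/N)\NP N (S/NP)\NP (NP\(S/NP))/NP NP/(N/NP) N/NP
CKY chart[0,7] = {NP}; S ∉ chart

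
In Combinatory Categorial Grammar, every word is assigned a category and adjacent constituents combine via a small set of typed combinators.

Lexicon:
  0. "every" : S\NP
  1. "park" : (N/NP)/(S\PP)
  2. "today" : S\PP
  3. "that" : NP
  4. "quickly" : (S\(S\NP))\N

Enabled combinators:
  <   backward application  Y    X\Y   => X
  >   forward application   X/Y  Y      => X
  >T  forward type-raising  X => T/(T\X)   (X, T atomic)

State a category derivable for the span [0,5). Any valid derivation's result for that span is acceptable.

S

[0,5] S   <
  [0,1] "every" : S\NP
  [1,5] S\(S\NP)   <
    [1,4] N   >
      [1,3] N/NP   >
        [1,2] "park" : (N/NP)/(S\PP)
        [2,3] "today" : S\PP
      [3,4] "that" : NP
    [4,5] "quickly" : (S\(S\NP))\N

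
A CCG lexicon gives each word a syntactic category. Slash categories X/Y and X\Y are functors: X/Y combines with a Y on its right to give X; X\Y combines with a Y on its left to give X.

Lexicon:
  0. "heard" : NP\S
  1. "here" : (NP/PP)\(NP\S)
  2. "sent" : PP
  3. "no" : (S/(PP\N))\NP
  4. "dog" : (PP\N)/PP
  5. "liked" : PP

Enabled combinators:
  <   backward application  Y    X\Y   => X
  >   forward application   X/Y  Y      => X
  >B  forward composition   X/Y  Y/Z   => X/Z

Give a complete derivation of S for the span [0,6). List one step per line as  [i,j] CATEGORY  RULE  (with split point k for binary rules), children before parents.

[0,1] NP\S  lex  "heard"
[1,2] (NP/PP)\(NP\S)  lex  "here"
[0,2] NP/PP  <  k=1
[2,3] PP  lex  "sent"
[0,3] NP  >  k=2
[3,4] (S/(PP\N))\NP  lex  "no"
[0,4] S/(PP\N)  <  k=3
[4,5] (PP\N)/PP  lex  "dog"
[5,6] PP  lex  "liked"
[4,6] PP\N  >  k=5
[0,6] S  >  k=4

[0,6] S   >
  [0,4] S/(PP\N)   <
    [0,3] NP   >
      [0,2] NP/PP   <
        [0,1] "heard" : NP\S
        [1,2] "here" : (NP/PP)\(NP\S)
      [2,3] "sent" : PP
    [3,4] "no" : (S/(PP\N))\NP
  [4,6] PP\N   >
    [4,5] "dog" : (PP\N)/PP
    [5,6] "liked" : PP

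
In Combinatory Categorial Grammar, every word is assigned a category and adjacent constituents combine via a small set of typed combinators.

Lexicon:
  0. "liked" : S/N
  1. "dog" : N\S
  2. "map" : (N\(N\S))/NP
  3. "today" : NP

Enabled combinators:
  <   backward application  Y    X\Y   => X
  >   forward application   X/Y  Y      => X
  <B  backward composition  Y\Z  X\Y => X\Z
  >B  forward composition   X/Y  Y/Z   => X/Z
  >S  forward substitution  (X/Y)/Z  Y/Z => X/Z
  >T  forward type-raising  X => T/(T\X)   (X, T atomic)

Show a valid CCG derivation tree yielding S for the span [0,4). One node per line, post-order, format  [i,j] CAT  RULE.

[0,4] S   >
  [0,1] "liked" : S/N
  [1,4] N   <
    [1,2] "dog" : N\S
    [2,4] N\(N\S)   >
      [2,3] "map" : (N\(N\S))/NP
      [3,4] "today" : NP

[0,1] S/N  lex  "liked"
[1,2] N\S  lex  "dog"
[2,3] (N\(N\S))/NP  lex  "map"
[3,4] NP  lex  "today"
[2,4] N\(N\S)  >  k=3
[1,4] N  <  k=2
[0,4] S  >  k=1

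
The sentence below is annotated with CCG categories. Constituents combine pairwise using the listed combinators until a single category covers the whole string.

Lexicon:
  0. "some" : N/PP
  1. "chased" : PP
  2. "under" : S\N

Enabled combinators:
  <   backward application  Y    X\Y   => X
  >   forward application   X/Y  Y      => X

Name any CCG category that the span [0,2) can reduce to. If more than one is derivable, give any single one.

[0,3] S   <
  [0,2] N   >
    [0,1] "some" : N/PP
    [1,2] "chased" : PP
  [2,3] "under" : S\N

N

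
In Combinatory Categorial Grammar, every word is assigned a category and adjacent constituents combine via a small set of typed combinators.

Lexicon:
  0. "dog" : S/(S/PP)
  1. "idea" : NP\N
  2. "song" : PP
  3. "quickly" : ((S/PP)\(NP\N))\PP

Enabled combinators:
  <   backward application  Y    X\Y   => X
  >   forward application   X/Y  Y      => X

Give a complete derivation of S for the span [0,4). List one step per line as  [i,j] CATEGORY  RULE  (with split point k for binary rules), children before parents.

[0,1] S/(S/PP)  lex  "dog"
[1,2] NP\N  lex  "idea"
[2,3] PP  lex  "song"
[3,4] ((S/PP)\(NP\N))\PP  lex  "quickly"
[2,4] (S/PP)\(NP\N)  <  k=3
[1,4] S/PP  <  k=2
[0,4] S  >  k=1

[0,4] S   >
  [0,1] "dog" : S/(S/PP)
  [1,4] S/PP   <
    [1,2] "idea" : NP\N
    [2,4] (S/PP)\(NP\N)   <
      [2,3] "song" : PP
      [3,4] "quickly" : ((S/PP)\(NP\N))\PP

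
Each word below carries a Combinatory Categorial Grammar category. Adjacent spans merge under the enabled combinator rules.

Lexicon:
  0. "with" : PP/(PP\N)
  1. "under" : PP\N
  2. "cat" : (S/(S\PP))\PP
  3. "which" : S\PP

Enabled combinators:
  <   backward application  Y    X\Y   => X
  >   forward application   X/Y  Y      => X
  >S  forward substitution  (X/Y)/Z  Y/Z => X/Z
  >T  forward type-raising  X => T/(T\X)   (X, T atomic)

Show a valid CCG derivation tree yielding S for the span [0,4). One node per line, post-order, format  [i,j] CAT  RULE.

[0,1] PP/(PP\N)  lex  "with"
[1,2] PP\N  lex  "under"
[0,2] PP  >  k=1
[2,3] (S/(S\PP))\PP  lex  "cat"
[0,3] S/(S\PP)  <  k=2
[3,4] S\PP  lex  "which"
[0,4] S  >  k=3

[0,4] S   >
  [0,3] S/(S\PP)   <
    [0,2] PP   >
      [0,1] "with" : PP/(PP\N)
      [1,2] "under" : PP\N
    [2,3] "cat" : (S/(S\PP))\PP
  [3,4] "which" : S\PP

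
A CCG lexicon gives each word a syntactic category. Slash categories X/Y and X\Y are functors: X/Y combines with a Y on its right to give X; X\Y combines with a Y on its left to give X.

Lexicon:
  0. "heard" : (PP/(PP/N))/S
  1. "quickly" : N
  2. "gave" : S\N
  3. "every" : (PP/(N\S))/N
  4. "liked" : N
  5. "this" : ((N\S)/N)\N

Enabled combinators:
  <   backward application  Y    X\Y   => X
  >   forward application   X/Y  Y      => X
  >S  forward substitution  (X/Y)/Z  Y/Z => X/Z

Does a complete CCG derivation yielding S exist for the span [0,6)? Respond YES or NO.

(PP/(PP/N))/S N S\N (PP/(N\S))/N N ((N\S)/N)\N
CKY chart[0,6] = {PP}; S ∉ chart

NO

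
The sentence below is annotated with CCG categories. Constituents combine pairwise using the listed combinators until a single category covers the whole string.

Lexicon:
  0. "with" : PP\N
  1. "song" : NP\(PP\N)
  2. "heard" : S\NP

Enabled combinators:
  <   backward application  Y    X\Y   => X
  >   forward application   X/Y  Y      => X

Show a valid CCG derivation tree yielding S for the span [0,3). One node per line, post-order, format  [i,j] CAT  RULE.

[0,3] S   <
  [0,2] NP   <
    [0,1] "with" : PP\N
    [1,2] "song" : NP\(PP\N)
  [2,3] "heard" : S\NP

[0,1] PP\N  lex  "with"
[1,2] NP\(PP\N)  lex  "song"
[0,2] NP  <  k=1
[2,3] S\NP  lex  "heard"
[0,3] S  <  k=2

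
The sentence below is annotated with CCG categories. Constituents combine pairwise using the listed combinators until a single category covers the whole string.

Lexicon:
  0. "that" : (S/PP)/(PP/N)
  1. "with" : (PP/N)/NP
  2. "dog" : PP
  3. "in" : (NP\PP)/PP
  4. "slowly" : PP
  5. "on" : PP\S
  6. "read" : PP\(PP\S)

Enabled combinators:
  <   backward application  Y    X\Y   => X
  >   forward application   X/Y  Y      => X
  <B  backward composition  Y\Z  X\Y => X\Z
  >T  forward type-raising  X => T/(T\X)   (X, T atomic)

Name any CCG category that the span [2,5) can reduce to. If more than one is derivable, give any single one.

[0,7] S   >
  [0,5] S/PP   >
    [0,1] "that" : (S/PP)/(PP/N)
    [1,5] PP/N   >
      [1,2] "with" : (PP/N)/NP
      [2,5] NP   <
        [2,3] "dog" : PP
        [3,5] NP\PP   >
          [3,4] "in" : (NP\PP)/PP
          [4,5] "slowly" : PP
  [5,7] PP   <
    [5,6] "on" : PP\S
    [6,7] "read" : PP\(PP\S)

NP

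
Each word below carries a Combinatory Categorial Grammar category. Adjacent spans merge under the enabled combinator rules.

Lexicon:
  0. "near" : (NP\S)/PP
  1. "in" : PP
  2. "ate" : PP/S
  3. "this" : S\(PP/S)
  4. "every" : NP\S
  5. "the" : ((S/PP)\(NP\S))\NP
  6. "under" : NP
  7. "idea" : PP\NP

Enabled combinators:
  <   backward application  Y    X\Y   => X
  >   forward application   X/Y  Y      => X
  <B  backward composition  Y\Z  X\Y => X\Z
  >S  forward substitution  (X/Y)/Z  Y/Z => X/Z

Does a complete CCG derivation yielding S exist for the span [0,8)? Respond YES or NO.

[0,8] S   >
  [0,6] S/PP   <
    [0,2] NP\S   >
      [0,1] "near" : (NP\S)/PP
      [1,2] "in" : PP
    [2,6] (S/PP)\(NP\S)   <
      [2,5] NP   <
        [2,4] S   <
          [2,3] "ate" : PP/S
          [3,4] "this" : S\(PP/S)
        [4,5] "every" : NP\S
      [5,6] "the" : ((S/PP)\(NP\S))\NP
  [6,8] PP   <
    [6,7] "under" : NP
    [7,8] "idea" : PP\NP

YES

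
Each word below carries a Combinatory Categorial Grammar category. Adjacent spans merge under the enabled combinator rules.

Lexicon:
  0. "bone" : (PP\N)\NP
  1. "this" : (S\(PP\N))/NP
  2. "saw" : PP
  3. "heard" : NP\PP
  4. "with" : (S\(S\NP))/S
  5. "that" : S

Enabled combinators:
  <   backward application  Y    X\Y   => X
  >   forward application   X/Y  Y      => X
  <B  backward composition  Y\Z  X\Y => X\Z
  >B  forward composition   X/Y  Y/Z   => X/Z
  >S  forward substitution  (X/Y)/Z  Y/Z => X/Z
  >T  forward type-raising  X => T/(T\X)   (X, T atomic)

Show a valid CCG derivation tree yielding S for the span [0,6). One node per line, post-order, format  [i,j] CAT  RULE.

[0,1] (PP\N)\NP  lex  "bone"
[1,2] (S\(PP\N))/NP  lex  "this"
[2,3] PP  lex  "saw"
[3,4] NP\PP  lex  "heard"
[2,4] NP  <  k=3
[1,4] S\(PP\N)  >  k=2
[0,4] S\NP  <B  k=1
[4,5] (S\(S\NP))/S  lex  "with"
[5,6] S  lex  "that"
[4,6] S\(S\NP)  >  k=5
[0,6] S  <  k=4

[0,6] S   <
  [0,4] S\NP   <B
    [0,1] "bone" : (PP\N)\NP
    [1,4] S\(PP\N)   >
      [1,2] "this" : (S\(PP\N))/NP
      [2,4] NP   <
        [2,3] "saw" : PP
        [3,4] "heard" : NP\PP
  [4,6] S\(S\NP)   >
    [4,5] "with" : (S\(S\NP))/S
    [5,6] "that" : S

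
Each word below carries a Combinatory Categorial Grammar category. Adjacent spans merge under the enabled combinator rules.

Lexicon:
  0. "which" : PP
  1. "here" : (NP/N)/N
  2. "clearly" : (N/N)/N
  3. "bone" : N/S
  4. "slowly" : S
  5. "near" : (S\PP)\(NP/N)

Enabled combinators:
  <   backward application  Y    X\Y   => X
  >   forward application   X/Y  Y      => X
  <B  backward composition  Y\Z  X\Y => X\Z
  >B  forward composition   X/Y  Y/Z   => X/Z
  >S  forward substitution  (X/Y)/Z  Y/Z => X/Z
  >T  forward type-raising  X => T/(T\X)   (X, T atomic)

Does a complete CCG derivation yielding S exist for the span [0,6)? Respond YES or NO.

[0,6] S   >
  [0,1] S/(S\PP)   >T
    [0,1] "which" : PP
  [1,6] S\PP   <
    [1,5] NP/N   >S
      [1,2] "here" : (NP/N)/N
      [2,5] N/N   >
        [2,3] "clearly" : (N/N)/N
        [3,5] N   >
          [3,4] "bone" : N/S
          [4,5] "slowly" : S
    [5,6] "near" : (S\PP)\(NP/N)

YES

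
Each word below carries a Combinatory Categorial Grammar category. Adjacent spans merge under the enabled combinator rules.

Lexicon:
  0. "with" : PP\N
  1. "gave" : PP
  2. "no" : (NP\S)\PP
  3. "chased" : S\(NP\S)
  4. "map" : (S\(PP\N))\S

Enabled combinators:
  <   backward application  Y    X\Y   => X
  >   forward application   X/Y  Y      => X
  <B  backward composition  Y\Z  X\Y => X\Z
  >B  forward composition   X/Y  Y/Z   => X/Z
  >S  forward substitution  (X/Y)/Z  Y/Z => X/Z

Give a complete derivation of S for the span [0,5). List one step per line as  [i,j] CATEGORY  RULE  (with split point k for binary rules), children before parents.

[0,1] PP\N  lex  "with"
[1,2] PP  lex  "gave"
[2,3] (NP\S)\PP  lex  "no"
[3,4] S\(NP\S)  lex  "chased"
[2,4] S\PP  <B  k=3
[1,4] S  <  k=2
[4,5] (S\(PP\N))\S  lex  "map"
[1,5] S\(PP\N)  <  k=4
[0,5] S  <  k=1

[0,5] S   <
  [0,1] "with" : PP\N
  [1,5] S\(PP\N)   <
    [1,4] S   <
      [1,2] "gave" : PP
      [2,4] S\PP   <B
        [2,3] "no" : (NP\S)\PP
        [3,4] "chased" : S\(NP\S)
    [4,5] "map" : (S\(PP\N))\S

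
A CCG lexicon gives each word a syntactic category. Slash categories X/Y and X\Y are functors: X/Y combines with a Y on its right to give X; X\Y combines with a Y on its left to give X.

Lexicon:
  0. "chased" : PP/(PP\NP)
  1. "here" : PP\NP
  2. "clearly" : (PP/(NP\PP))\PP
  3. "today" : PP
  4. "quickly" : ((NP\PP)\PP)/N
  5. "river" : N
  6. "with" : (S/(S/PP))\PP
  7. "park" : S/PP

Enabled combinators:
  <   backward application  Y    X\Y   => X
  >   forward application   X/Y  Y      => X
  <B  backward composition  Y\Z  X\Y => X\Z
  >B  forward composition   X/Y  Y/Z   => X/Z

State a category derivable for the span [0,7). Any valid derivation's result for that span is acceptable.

S/(S/PP)

[0,8] S   >
  [0,7] S/(S/PP)   <
    [0,6] PP   >
      [0,3] PP/(NP\PP)   <
        [0,2] PP   >
          [0,1] "chased" : PP/(PP\NP)
          [1,2] "here" : PP\NP
        [2,3] "clearly" : (PP/(NP\PP))\PP
      [3,6] NP\PP   <
        [3,4] "today" : PP
        [4,6] (NP\PP)\PP   >
          [4,5] "quickly" : ((NP\PP)\PP)/N
          [5,6] "river" : N
    [6,7] "with" : (S/(S/PP))\PP
  [7,8] "park" : S/PP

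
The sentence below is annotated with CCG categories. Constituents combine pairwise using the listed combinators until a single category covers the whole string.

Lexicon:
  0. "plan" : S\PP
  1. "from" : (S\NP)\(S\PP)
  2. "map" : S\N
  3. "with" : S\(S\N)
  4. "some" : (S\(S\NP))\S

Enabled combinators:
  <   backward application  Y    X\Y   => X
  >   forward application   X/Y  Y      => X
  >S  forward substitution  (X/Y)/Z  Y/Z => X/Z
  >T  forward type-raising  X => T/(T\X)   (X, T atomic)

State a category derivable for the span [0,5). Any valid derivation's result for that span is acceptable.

[0,5] S   <
  [0,2] S\NP   <
    [0,1] "plan" : S\PP
    [1,2] "from" : (S\NP)\(S\PP)
  [2,5] S\(S\NP)   <
    [2,4] S   <
      [2,3] "map" : S\N
      [3,4] "with" : S\(S\N)
    [4,5] "some" : (S\(S\NP))\S

S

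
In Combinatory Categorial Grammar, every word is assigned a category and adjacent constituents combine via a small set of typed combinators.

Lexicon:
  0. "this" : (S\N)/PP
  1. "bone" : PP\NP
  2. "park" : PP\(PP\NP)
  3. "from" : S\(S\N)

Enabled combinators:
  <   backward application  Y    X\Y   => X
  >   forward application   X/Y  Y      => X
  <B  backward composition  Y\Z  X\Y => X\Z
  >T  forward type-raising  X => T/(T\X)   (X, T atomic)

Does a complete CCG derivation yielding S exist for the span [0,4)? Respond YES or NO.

YES

[0,4] S   <
  [0,3] S\N   >
    [0,1] "this" : (S\N)/PP
    [1,3] PP   <
      [1,2] "bone" : PP\NP
      [2,3] "park" : PP\(PP\NP)
  [3,4] "from" : S\(S\N)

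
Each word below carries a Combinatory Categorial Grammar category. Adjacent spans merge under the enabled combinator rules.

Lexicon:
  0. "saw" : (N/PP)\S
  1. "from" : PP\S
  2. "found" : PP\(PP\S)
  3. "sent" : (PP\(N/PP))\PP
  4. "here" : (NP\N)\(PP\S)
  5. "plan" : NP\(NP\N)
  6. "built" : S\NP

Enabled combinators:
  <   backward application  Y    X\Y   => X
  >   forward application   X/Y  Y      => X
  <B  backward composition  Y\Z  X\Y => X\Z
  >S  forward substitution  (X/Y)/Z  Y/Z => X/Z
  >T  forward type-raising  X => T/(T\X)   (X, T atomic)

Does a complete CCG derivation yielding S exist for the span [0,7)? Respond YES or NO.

[0,7] S   <
  [0,6] NP   <
    [0,5] NP\N   <
      [0,4] PP\S   <B
        [0,1] "saw" : (N/PP)\S
        [1,4] PP\(N/PP)   <
          [1,3] PP   <
            [1,2] "from" : PP\S
            [2,3] "found" : PP\(PP\S)
          [3,4] "sent" : (PP\(N/PP))\PP
      [4,5] "here" : (NP\N)\(PP\S)
    [5,6] "plan" : NP\(NP\N)
  [6,7] "built" : S\NP

YES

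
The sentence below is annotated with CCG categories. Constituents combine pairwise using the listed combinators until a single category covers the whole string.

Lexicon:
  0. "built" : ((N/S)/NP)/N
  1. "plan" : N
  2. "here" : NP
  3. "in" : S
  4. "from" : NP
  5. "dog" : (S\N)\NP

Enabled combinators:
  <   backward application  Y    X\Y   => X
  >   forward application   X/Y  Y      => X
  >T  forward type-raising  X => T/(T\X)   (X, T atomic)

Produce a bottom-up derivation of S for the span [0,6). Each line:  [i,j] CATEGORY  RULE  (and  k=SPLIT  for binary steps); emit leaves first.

[0,1] ((N/S)/NP)/N  lex  "built"
[1,2] N  lex  "plan"
[0,2] (N/S)/NP  >  k=1
[2,3] NP  lex  "here"
[0,3] N/S  >  k=2
[3,4] S  lex  "in"
[0,4] N  >  k=3
[4,5] NP  lex  "from"
[5,6] (S\N)\NP  lex  "dog"
[4,6] S\N  <  k=5
[0,6] S  <  k=4

[0,6] S   <
  [0,4] N   >
    [0,3] N/S   >
      [0,2] (N/S)/NP   >
        [0,1] "built" : ((N/S)/NP)/N
        [1,2] "plan" : N
      [2,3] "here" : NP
    [3,4] "in" : S
  [4,6] S\N   <
    [4,5] "from" : NP
    [5,6] "dog" : (S\N)\NP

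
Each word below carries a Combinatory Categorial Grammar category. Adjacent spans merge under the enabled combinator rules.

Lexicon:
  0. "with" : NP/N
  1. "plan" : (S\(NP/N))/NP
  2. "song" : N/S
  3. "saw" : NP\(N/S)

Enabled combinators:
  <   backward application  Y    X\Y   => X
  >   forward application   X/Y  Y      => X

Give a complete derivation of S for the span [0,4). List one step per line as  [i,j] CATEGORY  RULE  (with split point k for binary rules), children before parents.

[0,1] NP/N  lex  "with"
[1,2] (S\(NP/N))/NP  lex  "plan"
[2,3] N/S  lex  "song"
[3,4] NP\(N/S)  lex  "saw"
[2,4] NP  <  k=3
[1,4] S\(NP/N)  >  k=2
[0,4] S  <  k=1

[0,4] S   <
  [0,1] "with" : NP/N
  [1,4] S\(NP/N)   >
    [1,2] "plan" : (S\(NP/N))/NP
    [2,4] NP   <
      [2,3] "song" : N/S
      [3,4] "saw" : NP\(N/S)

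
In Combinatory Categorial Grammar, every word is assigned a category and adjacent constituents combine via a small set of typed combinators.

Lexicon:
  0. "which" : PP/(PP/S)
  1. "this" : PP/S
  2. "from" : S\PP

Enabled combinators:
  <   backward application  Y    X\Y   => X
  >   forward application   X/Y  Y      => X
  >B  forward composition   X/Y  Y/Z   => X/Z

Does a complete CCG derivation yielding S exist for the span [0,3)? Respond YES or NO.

YES

[0,3] S   <
  [0,2] PP   >
    [0,1] "which" : PP/(PP/S)
    [1,2] "this" : PP/S
  [2,3] "from" : S\PP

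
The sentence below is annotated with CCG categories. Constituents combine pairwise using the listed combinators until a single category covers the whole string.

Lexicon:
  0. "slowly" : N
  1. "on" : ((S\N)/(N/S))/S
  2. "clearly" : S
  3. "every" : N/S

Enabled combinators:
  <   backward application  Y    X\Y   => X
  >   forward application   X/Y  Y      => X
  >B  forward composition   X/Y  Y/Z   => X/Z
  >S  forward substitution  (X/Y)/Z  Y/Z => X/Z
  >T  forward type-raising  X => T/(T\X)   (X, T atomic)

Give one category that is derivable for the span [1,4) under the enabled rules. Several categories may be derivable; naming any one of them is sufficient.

S\N

[0,4] S   >
  [0,1] S/(S\N)   >T
    [0,1] "slowly" : N
  [1,4] S\N   >
    [1,3] (S\N)/(N/S)   >
      [1,2] "on" : ((S\N)/(N/S))/S
      [2,3] "clearly" : S
    [3,4] "every" : N/S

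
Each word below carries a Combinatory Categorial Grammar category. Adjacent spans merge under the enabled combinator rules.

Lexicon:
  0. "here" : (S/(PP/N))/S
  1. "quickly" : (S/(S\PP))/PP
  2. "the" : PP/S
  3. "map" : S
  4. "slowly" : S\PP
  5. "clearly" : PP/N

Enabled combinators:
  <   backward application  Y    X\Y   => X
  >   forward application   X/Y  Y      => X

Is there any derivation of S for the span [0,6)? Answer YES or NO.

[0,6] S   >
  [0,5] S/(PP/N)   >
    [0,1] "here" : (S/(PP/N))/S
    [1,5] S   >
      [1,4] S/(S\PP)   >
        [1,2] "quickly" : (S/(S\PP))/PP
        [2,4] PP   >
          [2,3] "the" : PP/S
          [3,4] "map" : S
      [4,5] "slowly" : S\PP
  [5,6] "clearly" : PP/N

YES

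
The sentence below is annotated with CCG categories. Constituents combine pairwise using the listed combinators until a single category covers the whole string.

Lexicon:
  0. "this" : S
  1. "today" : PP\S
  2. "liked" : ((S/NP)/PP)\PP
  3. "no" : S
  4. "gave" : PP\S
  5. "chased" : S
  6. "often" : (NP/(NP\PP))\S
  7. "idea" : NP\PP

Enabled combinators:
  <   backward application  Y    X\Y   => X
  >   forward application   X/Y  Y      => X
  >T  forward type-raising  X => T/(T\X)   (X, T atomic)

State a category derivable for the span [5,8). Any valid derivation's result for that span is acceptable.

[0,8] S   >
  [0,5] S/NP   >
    [0,3] (S/NP)/PP   <
      [0,2] PP   <
        [0,1] "this" : S
        [1,2] "today" : PP\S
      [2,3] "liked" : ((S/NP)/PP)\PP
    [3,5] PP   <
      [3,4] "no" : S
      [4,5] "gave" : PP\S
  [5,8] NP   >
    [5,7] NP/(NP\PP)   <
      [5,6] "chased" : S
      [6,7] "often" : (NP/(NP\PP))\S
    [7,8] "idea" : NP\PP

NP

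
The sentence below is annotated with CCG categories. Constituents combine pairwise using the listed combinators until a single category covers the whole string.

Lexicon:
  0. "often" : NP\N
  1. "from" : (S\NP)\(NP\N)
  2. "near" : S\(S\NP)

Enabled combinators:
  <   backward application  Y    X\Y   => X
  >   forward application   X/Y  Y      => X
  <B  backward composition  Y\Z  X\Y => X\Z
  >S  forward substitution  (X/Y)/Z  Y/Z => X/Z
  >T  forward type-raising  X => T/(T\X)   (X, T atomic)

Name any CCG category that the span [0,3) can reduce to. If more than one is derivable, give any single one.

[0,3] S   <
  [0,2] S\NP   <
    [0,1] "often" : NP\N
    [1,2] "from" : (S\NP)\(NP\N)
  [2,3] "near" : S\(S\NP)

S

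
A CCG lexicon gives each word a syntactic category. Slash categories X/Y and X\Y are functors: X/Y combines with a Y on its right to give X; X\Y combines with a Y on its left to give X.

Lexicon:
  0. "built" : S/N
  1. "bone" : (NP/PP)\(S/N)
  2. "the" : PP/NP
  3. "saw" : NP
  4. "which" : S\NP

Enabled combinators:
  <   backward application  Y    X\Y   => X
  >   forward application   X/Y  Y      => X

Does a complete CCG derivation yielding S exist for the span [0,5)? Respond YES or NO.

[0,5] S   <
  [0,4] NP   >
    [0,2] NP/PP   <
      [0,1] "built" : S/N
      [1,2] "bone" : (NP/PP)\(S/N)
    [2,4] PP   >
      [2,3] "the" : PP/NP
      [3,4] "saw" : NP
  [4,5] "which" : S\NP

YES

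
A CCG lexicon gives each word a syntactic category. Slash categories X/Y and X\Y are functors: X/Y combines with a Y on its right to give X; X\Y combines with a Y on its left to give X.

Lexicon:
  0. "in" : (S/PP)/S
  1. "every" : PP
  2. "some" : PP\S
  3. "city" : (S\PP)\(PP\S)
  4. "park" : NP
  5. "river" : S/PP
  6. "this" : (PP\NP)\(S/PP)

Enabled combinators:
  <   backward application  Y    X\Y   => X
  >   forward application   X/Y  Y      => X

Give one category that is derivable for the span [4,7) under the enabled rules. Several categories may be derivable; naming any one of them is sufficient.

PP

[0,7] S   >
  [0,4] S/PP   >
    [0,1] "in" : (S/PP)/S
    [1,4] S   <
      [1,2] "every" : PP
      [2,4] S\PP   <
        [2,3] "some" : PP\S
        [3,4] "city" : (S\PP)\(PP\S)
  [4,7] PP   <
    [4,5] "park" : NP
    [5,7] PP\NP   <
      [5,6] "river" : S/PP
      [6,7] "this" : (PP\NP)\(S/PP)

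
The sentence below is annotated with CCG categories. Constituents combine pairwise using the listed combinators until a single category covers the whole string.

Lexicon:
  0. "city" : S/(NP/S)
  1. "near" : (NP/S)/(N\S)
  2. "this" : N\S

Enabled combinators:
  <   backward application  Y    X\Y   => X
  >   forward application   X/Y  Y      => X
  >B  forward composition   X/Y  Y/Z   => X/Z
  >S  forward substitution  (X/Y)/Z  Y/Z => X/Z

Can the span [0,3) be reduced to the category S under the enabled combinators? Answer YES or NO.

YES

[0,3] S   >
  [0,1] "city" : S/(NP/S)
  [1,3] NP/S   >
    [1,2] "near" : (NP/S)/(N\S)
    [2,3] "this" : N\S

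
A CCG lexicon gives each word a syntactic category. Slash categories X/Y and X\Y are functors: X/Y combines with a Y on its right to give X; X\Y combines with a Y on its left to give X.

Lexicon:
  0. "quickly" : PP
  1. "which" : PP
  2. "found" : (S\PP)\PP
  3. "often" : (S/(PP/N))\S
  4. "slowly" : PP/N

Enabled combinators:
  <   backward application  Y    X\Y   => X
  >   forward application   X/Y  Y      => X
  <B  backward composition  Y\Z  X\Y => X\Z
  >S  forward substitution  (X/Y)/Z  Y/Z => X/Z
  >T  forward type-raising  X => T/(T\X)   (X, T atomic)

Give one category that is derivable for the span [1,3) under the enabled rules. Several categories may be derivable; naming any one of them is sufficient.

[0,5] S   >
  [0,4] S/(PP/N)   <
    [0,3] S   >
      [0,1] S/(S\PP)   >T
        [0,1] "quickly" : PP
      [1,3] S\PP   <
        [1,2] "which" : PP
        [2,3] "found" : (S\PP)\PP
    [3,4] "often" : (S/(PP/N))\S
  [4,5] "slowly" : PP/N

S\PP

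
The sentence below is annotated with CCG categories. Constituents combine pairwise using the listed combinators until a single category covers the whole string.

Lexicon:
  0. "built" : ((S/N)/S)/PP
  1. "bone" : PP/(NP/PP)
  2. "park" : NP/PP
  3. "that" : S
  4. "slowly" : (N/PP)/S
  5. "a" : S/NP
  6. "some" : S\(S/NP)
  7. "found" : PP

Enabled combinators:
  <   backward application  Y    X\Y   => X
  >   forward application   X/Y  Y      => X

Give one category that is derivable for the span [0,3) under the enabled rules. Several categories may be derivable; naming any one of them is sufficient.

[0,8] S   >
  [0,4] S/N   >
    [0,3] (S/N)/S   >
      [0,1] "built" : ((S/N)/S)/PP
      [1,3] PP   >
        [1,2] "bone" : PP/(NP/PP)
        [2,3] "park" : NP/PP
    [3,4] "that" : S
  [4,8] N   >
    [4,7] N/PP   >
      [4,5] "slowly" : (N/PP)/S
      [5,7] S   <
        [5,6] "a" : S/NP
        [6,7] "some" : S\(S/NP)
    [7,8] "found" : PP

(S/N)/S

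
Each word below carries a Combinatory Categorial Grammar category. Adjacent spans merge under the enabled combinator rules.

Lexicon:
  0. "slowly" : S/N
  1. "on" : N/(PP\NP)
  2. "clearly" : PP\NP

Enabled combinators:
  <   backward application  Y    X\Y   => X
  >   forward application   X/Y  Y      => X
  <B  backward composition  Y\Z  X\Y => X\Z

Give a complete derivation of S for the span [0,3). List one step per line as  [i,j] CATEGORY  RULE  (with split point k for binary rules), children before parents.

[0,3] S   >
  [0,1] "slowly" : S/N
  [1,3] N   >
    [1,2] "on" : N/(PP\NP)
    [2,3] "clearly" : PP\NP

[0,1] S/N  lex  "slowly"
[1,2] N/(PP\NP)  lex  "on"
[2,3] PP\NP  lex  "clearly"
[1,3] N  >  k=2
[0,3] S  >  k=1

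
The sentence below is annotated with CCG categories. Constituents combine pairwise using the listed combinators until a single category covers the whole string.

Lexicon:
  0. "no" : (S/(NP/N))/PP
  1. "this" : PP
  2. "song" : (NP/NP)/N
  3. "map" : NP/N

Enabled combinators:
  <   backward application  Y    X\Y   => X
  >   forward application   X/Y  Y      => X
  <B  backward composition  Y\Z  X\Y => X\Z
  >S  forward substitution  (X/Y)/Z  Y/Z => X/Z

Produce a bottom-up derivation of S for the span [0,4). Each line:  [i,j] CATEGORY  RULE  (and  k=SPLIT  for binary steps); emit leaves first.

[0,1] (S/(NP/N))/PP  lex  "no"
[1,2] PP  lex  "this"
[0,2] S/(NP/N)  >  k=1
[2,3] (NP/NP)/N  lex  "song"
[3,4] NP/N  lex  "map"
[2,4] NP/N  >S  k=3
[0,4] S  >  k=2

[0,4] S   >
  [0,2] S/(NP/N)   >
    [0,1] "no" : (S/(NP/N))/PP
    [1,2] "this" : PP
  [2,4] NP/N   >S
    [2,3] "song" : (NP/NP)/N
    [3,4] "map" : NP/N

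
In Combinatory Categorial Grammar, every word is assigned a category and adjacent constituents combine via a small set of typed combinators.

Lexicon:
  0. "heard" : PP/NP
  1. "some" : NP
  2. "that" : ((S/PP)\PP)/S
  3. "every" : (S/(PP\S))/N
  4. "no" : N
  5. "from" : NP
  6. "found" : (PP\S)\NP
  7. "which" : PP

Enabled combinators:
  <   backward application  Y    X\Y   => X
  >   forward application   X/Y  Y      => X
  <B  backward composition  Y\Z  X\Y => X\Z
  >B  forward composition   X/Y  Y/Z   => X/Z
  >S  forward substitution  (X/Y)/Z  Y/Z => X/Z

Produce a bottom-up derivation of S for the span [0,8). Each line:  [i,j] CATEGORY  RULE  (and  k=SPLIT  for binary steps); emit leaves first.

[0,1] PP/NP  lex  "heard"
[1,2] NP  lex  "some"
[0,2] PP  >  k=1
[2,3] ((S/PP)\PP)/S  lex  "that"
[3,4] (S/(PP\S))/N  lex  "every"
[4,5] N  lex  "no"
[3,5] S/(PP\S)  >  k=4
[5,6] NP  lex  "from"
[6,7] (PP\S)\NP  lex  "found"
[5,7] PP\S  <  k=6
[3,7] S  >  k=5
[2,7] (S/PP)\PP  >  k=3
[0,7] S/PP  <  k=2
[7,8] PP  lex  "which"
[0,8] S  >  k=7

[0,8] S   >
  [0,7] S/PP   <
    [0,2] PP   >
      [0,1] "heard" : PP/NP
      [1,2] "some" : NP
    [2,7] (S/PP)\PP   >
      [2,3] "that" : ((S/PP)\PP)/S
      [3,7] S   >
        [3,5] S/(PP\S)   >
          [3,4] "every" : (S/(PP\S))/N
          [4,5] "no" : N
        [5,7] PP\S   <
          [5,6] "from" : NP
          [6,7] "found" : (PP\S)\NP
  [7,8] "which" : PP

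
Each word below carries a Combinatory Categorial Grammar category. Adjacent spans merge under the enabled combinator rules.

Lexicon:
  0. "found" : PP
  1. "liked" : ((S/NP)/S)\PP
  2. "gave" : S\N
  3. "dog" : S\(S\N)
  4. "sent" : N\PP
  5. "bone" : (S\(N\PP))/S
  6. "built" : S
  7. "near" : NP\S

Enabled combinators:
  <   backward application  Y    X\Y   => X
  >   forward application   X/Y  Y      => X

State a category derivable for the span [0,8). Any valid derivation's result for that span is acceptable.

S

[0,8] S   >
  [0,4] S/NP   >
    [0,2] (S/NP)/S   <
      [0,1] "found" : PP
      [1,2] "liked" : ((S/NP)/S)\PP
    [2,4] S   <
      [2,3] "gave" : S\N
      [3,4] "dog" : S\(S\N)
  [4,8] NP   <
    [4,7] S   <
      [4,5] "sent" : N\PP
      [5,7] S\(N\PP)   >
        [5,6] "bone" : (S\(N\PP))/S
        [6,7] "built" : S
    [7,8] "near" : NP\S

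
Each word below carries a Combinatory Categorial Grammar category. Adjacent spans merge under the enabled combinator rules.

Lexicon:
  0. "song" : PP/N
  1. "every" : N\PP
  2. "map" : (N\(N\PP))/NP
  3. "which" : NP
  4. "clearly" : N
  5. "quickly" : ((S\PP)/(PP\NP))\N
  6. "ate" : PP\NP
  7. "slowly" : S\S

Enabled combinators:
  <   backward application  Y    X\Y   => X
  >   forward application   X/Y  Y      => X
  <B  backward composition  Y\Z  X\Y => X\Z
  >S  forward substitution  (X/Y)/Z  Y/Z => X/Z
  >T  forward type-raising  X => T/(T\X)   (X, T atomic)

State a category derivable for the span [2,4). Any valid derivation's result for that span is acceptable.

[0,8] S   <
  [0,4] PP   >
    [0,1] "song" : PP/N
    [1,4] N   <
      [1,2] "every" : N\PP
      [2,4] N\(N\PP)   >
        [2,3] "map" : (N\(N\PP))/NP
        [3,4] "which" : NP
  [4,8] S\PP   <B
    [4,7] S\PP   >
      [4,6] (S\PP)/(PP\NP)   <
        [4,5] "clearly" : N
        [5,6] "quickly" : ((S\PP)/(PP\NP))\N
      [6,7] "ate" : PP\NP
    [7,8] "slowly" : S\S

N\(N\PP)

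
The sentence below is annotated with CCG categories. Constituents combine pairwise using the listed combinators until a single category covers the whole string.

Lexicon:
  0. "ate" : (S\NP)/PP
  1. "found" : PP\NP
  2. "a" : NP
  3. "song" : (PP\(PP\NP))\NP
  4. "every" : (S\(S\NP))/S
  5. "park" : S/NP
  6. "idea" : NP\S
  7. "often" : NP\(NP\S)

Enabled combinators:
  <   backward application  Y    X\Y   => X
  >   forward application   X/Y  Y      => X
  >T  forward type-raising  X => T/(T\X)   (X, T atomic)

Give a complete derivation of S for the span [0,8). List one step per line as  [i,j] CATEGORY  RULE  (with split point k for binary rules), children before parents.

[0,1] (S\NP)/PP  lex  "ate"
[1,2] PP\NP  lex  "found"
[2,3] NP  lex  "a"
[3,4] (PP\(PP\NP))\NP  lex  "song"
[2,4] PP\(PP\NP)  <  k=3
[1,4] PP  <  k=2
[0,4] S\NP  >  k=1
[4,5] (S\(S\NP))/S  lex  "every"
[5,6] S/NP  lex  "park"
[6,7] NP\S  lex  "idea"
[7,8] NP\(NP\S)  lex  "often"
[6,8] NP  <  k=7
[5,8] S  >  k=6
[4,8] S\(S\NP)  >  k=5
[0,8] S  <  k=4

[0,8] S   <
  [0,4] S\NP   >
    [0,1] "ate" : (S\NP)/PP
    [1,4] PP   <
      [1,2] "found" : PP\NP
      [2,4] PP\(PP\NP)   <
        [2,3] "a" : NP
        [3,4] "song" : (PP\(PP\NP))\NP
  [4,8] S\(S\NP)   >
    [4,5] "every" : (S\(S\NP))/S
    [5,8] S   >
      [5,6] "park" : S/NP
      [6,8] NP   <
        [6,7] "idea" : NP\S
        [7,8] "often" : NP\(NP\S)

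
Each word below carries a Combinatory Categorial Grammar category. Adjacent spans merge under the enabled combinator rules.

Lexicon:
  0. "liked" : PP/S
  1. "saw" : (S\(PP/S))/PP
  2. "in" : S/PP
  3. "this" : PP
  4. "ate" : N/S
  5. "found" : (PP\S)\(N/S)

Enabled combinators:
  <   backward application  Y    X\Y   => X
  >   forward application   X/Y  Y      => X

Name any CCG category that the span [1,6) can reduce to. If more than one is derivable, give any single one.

S\(PP/S)

[0,6] S   <
  [0,1] "liked" : PP/S
  [1,6] S\(PP/S)   >
    [1,2] "saw" : (S\(PP/S))/PP
    [2,6] PP   <
      [2,4] S   >
        [2,3] "in" : S/PP
        [3,4] "this" : PP
      [4,6] PP\S   <
        [4,5] "ate" : N/S
        [5,6] "found" : (PP\S)\(N/S)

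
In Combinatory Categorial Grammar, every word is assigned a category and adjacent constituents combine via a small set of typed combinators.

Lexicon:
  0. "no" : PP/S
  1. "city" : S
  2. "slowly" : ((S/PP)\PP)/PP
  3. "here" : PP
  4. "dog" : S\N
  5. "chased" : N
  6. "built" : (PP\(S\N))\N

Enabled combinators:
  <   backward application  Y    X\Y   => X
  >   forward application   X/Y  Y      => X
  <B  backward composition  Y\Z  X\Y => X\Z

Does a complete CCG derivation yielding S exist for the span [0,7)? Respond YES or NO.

[0,7] S   >
  [0,4] S/PP   <
    [0,2] PP   >
      [0,1] "no" : PP/S
      [1,2] "city" : S
    [2,4] (S/PP)\PP   >
      [2,3] "slowly" : ((S/PP)\PP)/PP
      [3,4] "here" : PP
  [4,7] PP   <
    [4,5] "dog" : S\N
    [5,7] PP\(S\N)   <
      [5,6] "chased" : N
      [6,7] "built" : (PP\(S\N))\N

YES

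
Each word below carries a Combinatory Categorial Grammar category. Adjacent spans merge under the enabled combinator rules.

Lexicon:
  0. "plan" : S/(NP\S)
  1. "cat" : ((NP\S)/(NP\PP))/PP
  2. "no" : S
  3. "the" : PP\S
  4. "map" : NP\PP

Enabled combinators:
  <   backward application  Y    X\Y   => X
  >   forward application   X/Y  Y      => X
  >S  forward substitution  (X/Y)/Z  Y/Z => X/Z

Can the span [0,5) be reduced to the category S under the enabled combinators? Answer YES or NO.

[0,5] S   >
  [0,1] "plan" : S/(NP\S)
  [1,5] NP\S   >
    [1,4] (NP\S)/(NP\PP)   >
      [1,2] "cat" : ((NP\S)/(NP\PP))/PP
      [2,4] PP   <
        [2,3] "no" : S
        [3,4] "the" : PP\S
    [4,5] "map" : NP\PP

YES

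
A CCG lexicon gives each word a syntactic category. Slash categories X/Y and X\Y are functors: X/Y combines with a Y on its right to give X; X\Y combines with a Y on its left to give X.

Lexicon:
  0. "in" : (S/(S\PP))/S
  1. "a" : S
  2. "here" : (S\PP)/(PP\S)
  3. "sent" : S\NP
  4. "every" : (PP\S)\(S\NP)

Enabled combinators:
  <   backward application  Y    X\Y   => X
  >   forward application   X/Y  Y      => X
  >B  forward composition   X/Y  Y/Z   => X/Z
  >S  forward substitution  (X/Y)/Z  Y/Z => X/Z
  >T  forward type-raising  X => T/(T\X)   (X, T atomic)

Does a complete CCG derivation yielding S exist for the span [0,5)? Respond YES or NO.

YES

[0,5] S   >
  [0,2] S/(S\PP)   >
    [0,1] "in" : (S/(S\PP))/S
    [1,2] "a" : S
  [2,5] S\PP   >
    [2,3] "here" : (S\PP)/(PP\S)
    [3,5] PP\S   <
      [3,4] "sent" : S\NP
      [4,5] "every" : (PP\S)\(S\NP)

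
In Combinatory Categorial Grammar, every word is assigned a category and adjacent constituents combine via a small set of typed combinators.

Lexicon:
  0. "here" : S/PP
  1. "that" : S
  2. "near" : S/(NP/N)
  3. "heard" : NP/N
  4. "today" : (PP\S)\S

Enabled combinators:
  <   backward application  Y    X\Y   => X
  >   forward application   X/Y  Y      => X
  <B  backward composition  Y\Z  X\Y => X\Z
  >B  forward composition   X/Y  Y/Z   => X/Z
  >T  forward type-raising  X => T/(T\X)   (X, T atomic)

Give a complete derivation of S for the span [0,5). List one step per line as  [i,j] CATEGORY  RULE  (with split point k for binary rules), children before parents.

[0,1] S/PP  lex  "here"
[1,2] S  lex  "that"
[2,3] S/(NP/N)  lex  "near"
[3,4] NP/N  lex  "heard"
[2,4] S  >  k=3
[4,5] (PP\S)\S  lex  "today"
[2,5] PP\S  <  k=4
[1,5] PP  <  k=2
[0,5] S  >  k=1

[0,5] S   >
  [0,1] "here" : S/PP
  [1,5] PP   <
    [1,2] "that" : S
    [2,5] PP\S   <
      [2,4] S   >
        [2,3] "near" : S/(NP/N)
        [3,4] "heard" : NP/N
      [4,5] "today" : (PP\S)\S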